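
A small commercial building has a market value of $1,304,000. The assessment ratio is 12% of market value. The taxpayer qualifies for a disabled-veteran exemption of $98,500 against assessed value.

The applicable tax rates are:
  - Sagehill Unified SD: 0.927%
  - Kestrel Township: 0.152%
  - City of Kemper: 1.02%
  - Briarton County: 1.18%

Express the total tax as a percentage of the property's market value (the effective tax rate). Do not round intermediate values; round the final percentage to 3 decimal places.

Assessed value = $1,304,000 × 0.12 = $156,480
Taxable value = $156,480 − $98,500 = $57,980
Sagehill Unified SD: $57,980 × 0.00927 = $537.4746
Kestrel Township: $57,980 × 0.00152 = $88.1296
City of Kemper: $57,980 × 0.0102 = $591.396
Briarton County: $57,980 × 0.0118 = $684.164
Total tax = $1,901.1642
Effective rate = $1,901.1642 ÷ $1,304,000 = 0.146% of market value

0.146%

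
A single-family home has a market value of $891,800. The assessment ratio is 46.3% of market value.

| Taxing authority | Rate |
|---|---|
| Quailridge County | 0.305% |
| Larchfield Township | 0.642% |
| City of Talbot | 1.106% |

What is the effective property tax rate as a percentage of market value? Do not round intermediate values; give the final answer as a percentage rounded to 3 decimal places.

Assessed value = $891,800 × 0.463 = $412,903.4
Quailridge County: $412,903.4 × 0.00305 = $1,259.35537
Larchfield Township: $412,903.4 × 0.00642 = $2,650.839828
City of Talbot: $412,903.4 × 0.01106 = $4,566.711604
Total tax = $8,476.906802
Effective rate = $8,476.906802 ÷ $891,800 = 0.951% of market value

0.951%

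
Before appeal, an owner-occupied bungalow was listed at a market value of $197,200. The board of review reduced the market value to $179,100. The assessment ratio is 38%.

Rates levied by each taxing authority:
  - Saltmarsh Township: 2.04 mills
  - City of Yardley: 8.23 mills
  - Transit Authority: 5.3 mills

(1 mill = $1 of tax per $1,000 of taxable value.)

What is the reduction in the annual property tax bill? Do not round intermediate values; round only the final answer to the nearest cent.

$107.09

Old assessed value = $197,200 × 0.38 = $74,936
New assessed value = $179,100 × 0.38 = $68,058
Combined rate = 0.00204 + 0.00823 + 0.0053 = 0.01557
Old tax = $74,936 × 0.01557 = $1,166.75352
New tax = $68,058 × 0.01557 = $1,059.66306
Reduction = $1,166.75352 − $1,059.66306 = $107.09046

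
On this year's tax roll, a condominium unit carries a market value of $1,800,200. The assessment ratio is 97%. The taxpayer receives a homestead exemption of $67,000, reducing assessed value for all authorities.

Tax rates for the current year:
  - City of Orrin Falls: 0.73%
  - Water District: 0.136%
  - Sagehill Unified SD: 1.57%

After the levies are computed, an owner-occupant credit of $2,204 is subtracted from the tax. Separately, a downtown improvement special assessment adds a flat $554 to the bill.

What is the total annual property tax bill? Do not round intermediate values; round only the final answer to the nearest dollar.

$39,255

Assessed value = $1,800,200 × 0.97 = $1,746,194
Taxable value = $1,746,194 − $67,000 = $1,679,194
City of Orrin Falls: $1,679,194 × 0.0073 = $12,258.1162
Water District: $1,679,194 × 0.00136 = $2,283.70384
Sagehill Unified SD: $1,679,194 × 0.0157 = $26,363.3458
Levies subtotal = $40,905.16584
After credit = $40,905.16584 − $2,204 = $38,701.16584
Total = $38,701.16584 + $554 = $39,255.16584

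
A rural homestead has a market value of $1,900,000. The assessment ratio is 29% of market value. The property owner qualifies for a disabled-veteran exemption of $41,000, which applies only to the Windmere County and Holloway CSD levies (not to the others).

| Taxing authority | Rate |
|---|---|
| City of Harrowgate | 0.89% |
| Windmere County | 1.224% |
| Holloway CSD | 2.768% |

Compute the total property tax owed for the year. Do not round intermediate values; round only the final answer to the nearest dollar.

Assessed value = $1,900,000 × 0.29 = $551,000
City of Harrowgate: $551,000 × 0.0089 = $4,903.9
Windmere County: ($551,000 − $41,000) × 0.01224 = $510,000 × 0.01224 = $6,242.4
Holloway CSD: ($551,000 − $41,000) × 0.02768 = $510,000 × 0.02768 = $14,116.8
Total = $25,263.1

$25,263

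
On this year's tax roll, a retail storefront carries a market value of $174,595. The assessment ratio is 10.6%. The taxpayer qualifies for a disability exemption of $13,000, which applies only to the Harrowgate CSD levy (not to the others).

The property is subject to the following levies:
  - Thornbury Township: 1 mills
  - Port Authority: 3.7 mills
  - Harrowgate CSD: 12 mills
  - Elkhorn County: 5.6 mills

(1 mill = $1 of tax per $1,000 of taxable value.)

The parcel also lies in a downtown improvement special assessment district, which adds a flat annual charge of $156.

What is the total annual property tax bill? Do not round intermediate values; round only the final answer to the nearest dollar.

Assessed value = $174,595 × 0.106 = $18,507.07
Thornbury Township: $18,507.07 × 0.001 = $18.50707
Port Authority: $18,507.07 × 0.0037 = $68.476159
Harrowgate CSD: ($18,507.07 − $13,000) × 0.012 = $5,507.07 × 0.012 = $66.08484
Elkhorn County: $18,507.07 × 0.0056 = $103.639592
Levies subtotal = $256.707661
Total = $256.707661 + $156 = $412.707661

$413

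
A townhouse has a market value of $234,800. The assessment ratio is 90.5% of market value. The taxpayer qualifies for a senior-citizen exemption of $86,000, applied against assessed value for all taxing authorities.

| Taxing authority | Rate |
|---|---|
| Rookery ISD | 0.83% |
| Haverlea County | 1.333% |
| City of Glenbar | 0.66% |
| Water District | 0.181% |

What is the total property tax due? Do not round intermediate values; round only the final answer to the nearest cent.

$3,799.88

Assessed value = $234,800 × 0.905 = $212,494
Taxable value = $212,494 − $86,000 = $126,494
Rookery ISD: $126,494 × 0.0083 = $1,049.9002
Haverlea County: $126,494 × 0.01333 = $1,686.16502
City of Glenbar: $126,494 × 0.0066 = $834.8604
Water District: $126,494 × 0.00181 = $228.95414
Total = $1,049.9002 + $1,686.16502 + $834.8604 + $228.95414 = $3,799.87976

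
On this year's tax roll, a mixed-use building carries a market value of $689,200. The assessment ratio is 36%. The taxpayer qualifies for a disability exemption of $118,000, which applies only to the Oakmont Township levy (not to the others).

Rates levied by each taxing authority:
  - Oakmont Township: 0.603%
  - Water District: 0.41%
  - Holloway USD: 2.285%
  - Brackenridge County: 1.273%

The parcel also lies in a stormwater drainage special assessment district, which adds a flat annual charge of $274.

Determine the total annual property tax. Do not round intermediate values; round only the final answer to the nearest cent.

$10,903.66

Assessed value = $689,200 × 0.36 = $248,112
Oakmont Township: ($248,112 − $118,000) × 0.00603 = $130,112 × 0.00603 = $784.57536
Water District: $248,112 × 0.0041 = $1,017.2592
Holloway USD: $248,112 × 0.02285 = $5,669.3592
Brackenridge County: $248,112 × 0.01273 = $3,158.46576
Levies subtotal = $10,629.65952
Total = $10,629.65952 + $274 = $10,903.65952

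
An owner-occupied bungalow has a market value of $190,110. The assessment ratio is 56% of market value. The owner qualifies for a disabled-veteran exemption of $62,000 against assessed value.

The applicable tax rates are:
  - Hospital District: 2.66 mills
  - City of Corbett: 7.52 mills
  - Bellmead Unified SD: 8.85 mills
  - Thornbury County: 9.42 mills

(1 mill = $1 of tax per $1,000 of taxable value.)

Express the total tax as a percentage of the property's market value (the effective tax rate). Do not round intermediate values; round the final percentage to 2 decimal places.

Assessed value = $190,110 × 0.56 = $106,461.6
Taxable value = $106,461.6 − $62,000 = $44,461.6
Hospital District: $44,461.6 × 0.00266 = $118.267856
City of Corbett: $44,461.6 × 0.00752 = $334.351232
Bellmead Unified SD: $44,461.6 × 0.00885 = $393.48516
Thornbury County: $44,461.6 × 0.00942 = $418.828272
Total tax = $1,264.93252
Effective rate = $1,264.93252 ÷ $190,110 = 0.67% of market value

0.67%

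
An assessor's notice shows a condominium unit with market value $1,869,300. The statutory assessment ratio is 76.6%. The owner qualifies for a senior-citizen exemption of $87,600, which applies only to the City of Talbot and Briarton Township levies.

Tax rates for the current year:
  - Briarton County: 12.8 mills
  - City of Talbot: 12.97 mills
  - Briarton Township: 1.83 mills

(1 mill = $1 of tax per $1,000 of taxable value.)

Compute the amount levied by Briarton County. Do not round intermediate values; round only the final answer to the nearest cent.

Assessed value = $1,869,300 × 0.766 = $1,431,883.8
Briarton County taxable value = $1,431,883.8 (exemption does not apply)
Briarton County levy = $1,431,883.8 × 0.0128 = $18,328.11264

$18,328.11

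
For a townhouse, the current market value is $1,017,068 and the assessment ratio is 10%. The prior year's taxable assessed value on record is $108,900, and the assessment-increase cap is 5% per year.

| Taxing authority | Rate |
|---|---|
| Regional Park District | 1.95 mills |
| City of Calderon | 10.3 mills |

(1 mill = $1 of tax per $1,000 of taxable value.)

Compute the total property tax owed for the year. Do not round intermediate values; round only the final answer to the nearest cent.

$1,245.91

Uncapped assessed value = $1,017,068 × 0.1 = $101,706.8
Cap limit = $108,900 × 1.05 = $114,345
Taxable assessed value = min($101,706.8, $114,345) = $101,706.8 (cap does not bind)
Regional Park District: $101,706.8 × 0.00195 = $198.32826
City of Calderon: $101,706.8 × 0.0103 = $1,047.58004
Total = $1,245.9083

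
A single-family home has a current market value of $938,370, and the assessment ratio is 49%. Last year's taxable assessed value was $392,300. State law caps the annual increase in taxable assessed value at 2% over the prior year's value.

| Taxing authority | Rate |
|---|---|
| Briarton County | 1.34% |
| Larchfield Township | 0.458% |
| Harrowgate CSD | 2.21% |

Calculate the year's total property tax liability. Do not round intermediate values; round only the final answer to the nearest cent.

Uncapped assessed value = $938,370 × 0.49 = $459,801.3
Cap limit = $392,300 × 1.02 = $400,146
Taxable assessed value = min($459,801.3, $400,146) = $400,146 (cap binds)
Briarton County: $400,146 × 0.0134 = $5,361.9564
Larchfield Township: $400,146 × 0.00458 = $1,832.66868
Harrowgate CSD: $400,146 × 0.0221 = $8,843.2266
Total = $16,037.85168

$16,037.85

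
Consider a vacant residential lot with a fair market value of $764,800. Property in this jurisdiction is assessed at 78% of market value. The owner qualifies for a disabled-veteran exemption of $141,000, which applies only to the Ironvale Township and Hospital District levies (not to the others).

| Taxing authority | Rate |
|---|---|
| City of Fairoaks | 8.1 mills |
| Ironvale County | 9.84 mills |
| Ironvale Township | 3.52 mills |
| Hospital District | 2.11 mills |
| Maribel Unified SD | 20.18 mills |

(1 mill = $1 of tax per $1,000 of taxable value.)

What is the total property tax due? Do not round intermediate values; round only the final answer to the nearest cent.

$25,304.97

Assessed value = $764,800 × 0.78 = $596,544
City of Fairoaks: $596,544 × 0.0081 = $4,832.0064
Ironvale County: $596,544 × 0.00984 = $5,869.99296
Ironvale Township: ($596,544 − $141,000) × 0.00352 = $455,544 × 0.00352 = $1,603.51488
Hospital District: ($596,544 − $141,000) × 0.00211 = $455,544 × 0.00211 = $961.19784
Maribel Unified SD: $596,544 × 0.02018 = $12,038.25792
Total = $25,304.97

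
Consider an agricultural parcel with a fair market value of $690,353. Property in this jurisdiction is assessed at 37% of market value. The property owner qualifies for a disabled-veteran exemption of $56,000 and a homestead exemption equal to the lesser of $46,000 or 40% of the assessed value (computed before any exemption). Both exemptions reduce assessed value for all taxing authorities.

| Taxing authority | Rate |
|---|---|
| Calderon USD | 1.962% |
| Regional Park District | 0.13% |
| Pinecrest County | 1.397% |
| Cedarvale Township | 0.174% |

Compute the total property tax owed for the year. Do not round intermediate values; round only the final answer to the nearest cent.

Assessed value = $690,353 × 0.37 = $255,430.61
Homestead exemption = min($46,000, 40% × $255,430.61) = min($46,000, $102,172.244) = $46,000 (dollar cap binds)
Taxable value = $255,430.61 − $56,000 − $46,000 = $153,430.61
Calderon USD: $153,430.61 × 0.01962 = $3,010.3085682
Regional Park District: $153,430.61 × 0.0013 = $199.459793
Pinecrest County: $153,430.61 × 0.01397 = $2,143.4256217
Cedarvale Township: $153,430.61 × 0.00174 = $266.9692614
Total = $5,620.1632443

$5,620.16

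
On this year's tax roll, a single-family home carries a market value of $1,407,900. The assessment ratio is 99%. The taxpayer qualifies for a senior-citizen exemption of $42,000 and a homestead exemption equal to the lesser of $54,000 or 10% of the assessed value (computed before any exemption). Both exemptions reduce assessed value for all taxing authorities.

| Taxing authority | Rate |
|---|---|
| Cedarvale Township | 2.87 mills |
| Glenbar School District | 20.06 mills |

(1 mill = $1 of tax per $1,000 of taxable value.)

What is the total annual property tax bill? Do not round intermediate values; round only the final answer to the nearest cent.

Assessed value = $1,407,900 × 0.99 = $1,393,821
Homestead exemption = min($54,000, 10% × $1,393,821) = min($54,000, $139,382.1) = $54,000 (dollar cap binds)
Taxable value = $1,393,821 − $42,000 − $54,000 = $1,297,821
Cedarvale Township: $1,297,821 × 0.00287 = $3,724.74627
Glenbar School District: $1,297,821 × 0.02006 = $26,034.28926
Total = $29,759.03553

$29,759.04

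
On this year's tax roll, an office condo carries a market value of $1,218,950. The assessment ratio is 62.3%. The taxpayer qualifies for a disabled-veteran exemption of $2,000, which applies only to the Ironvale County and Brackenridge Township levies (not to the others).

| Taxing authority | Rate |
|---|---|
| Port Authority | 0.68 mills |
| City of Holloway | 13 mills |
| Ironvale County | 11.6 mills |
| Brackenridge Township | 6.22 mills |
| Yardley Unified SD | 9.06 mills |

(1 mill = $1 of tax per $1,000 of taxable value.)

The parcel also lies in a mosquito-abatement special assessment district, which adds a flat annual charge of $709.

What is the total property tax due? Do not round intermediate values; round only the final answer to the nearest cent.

$31,474.86

Assessed value = $1,218,950 × 0.623 = $759,405.85
Port Authority: $759,405.85 × 0.00068 = $516.395978
City of Holloway: $759,405.85 × 0.013 = $9,872.27605
Ironvale County: ($759,405.85 − $2,000) × 0.0116 = $757,405.85 × 0.0116 = $8,785.90786
Brackenridge Township: ($759,405.85 − $2,000) × 0.00622 = $757,405.85 × 0.00622 = $4,711.064387
Yardley Unified SD: $759,405.85 × 0.00906 = $6,880.217001
Levies subtotal = $30,765.861276
Total = $30,765.861276 + $709 = $31,474.861276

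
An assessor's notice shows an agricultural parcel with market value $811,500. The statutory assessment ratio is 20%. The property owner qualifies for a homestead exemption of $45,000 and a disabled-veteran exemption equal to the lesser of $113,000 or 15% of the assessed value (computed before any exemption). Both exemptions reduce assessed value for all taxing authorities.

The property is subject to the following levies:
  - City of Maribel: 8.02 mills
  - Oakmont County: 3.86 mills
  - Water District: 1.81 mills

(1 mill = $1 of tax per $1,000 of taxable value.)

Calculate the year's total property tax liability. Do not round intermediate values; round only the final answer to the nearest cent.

Assessed value = $811,500 × 0.2 = $162,300
Disabled-veteran exemption = min($113,000, 15% × $162,300) = min($113,000, $24,345) = $24,345 (percentage binds)
Taxable value = $162,300 − $45,000 − $24,345 = $92,955
City of Maribel: $92,955 × 0.00802 = $745.4991
Oakmont County: $92,955 × 0.00386 = $358.8063
Water District: $92,955 × 0.00181 = $168.24855
Total = $1,272.55395

$1,272.55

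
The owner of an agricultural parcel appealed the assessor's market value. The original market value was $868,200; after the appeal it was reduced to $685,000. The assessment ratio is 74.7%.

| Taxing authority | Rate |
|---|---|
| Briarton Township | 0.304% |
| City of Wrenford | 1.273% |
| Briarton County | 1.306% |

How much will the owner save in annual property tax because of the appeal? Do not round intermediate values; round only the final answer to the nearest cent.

$3,945.40

Old assessed value = $868,200 × 0.747 = $648,545.4
New assessed value = $685,000 × 0.747 = $511,695
Combined rate = 0.00304 + 0.01273 + 0.01306 = 0.02883
Old tax = $648,545.4 × 0.02883 = $18,697.563882
New tax = $511,695 × 0.02883 = $14,752.16685
Reduction = $18,697.563882 − $14,752.16685 = $3,945.397032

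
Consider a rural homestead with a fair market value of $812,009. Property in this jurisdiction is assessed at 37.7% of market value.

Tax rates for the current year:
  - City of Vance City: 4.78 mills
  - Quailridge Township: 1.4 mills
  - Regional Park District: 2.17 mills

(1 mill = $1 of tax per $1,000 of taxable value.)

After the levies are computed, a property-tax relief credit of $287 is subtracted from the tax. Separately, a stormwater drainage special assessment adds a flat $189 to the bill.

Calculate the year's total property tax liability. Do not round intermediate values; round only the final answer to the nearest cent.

Assessed value = $812,009 × 0.377 = $306,127.393
City of Vance City: $306,127.393 × 0.00478 = $1,463.28893854
Quailridge Township: $306,127.393 × 0.0014 = $428.5783502
Regional Park District: $306,127.393 × 0.00217 = $664.29644281
Levies subtotal = $2,556.16373155
After credit = $2,556.16373155 − $287 = $2,269.16373155
Total = $2,269.16373155 + $189 = $2,458.16373155

$2,458.16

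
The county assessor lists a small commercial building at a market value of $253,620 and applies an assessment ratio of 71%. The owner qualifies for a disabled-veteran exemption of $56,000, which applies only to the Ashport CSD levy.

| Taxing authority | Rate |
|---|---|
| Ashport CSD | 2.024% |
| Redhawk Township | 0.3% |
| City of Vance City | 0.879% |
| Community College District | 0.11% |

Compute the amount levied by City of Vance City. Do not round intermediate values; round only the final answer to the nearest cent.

$1,582.82

Assessed value = $253,620 × 0.71 = $180,070.2
City of Vance City taxable value = $180,070.2 (exemption does not apply)
City of Vance City levy = $180,070.2 × 0.00879 = $1,582.817058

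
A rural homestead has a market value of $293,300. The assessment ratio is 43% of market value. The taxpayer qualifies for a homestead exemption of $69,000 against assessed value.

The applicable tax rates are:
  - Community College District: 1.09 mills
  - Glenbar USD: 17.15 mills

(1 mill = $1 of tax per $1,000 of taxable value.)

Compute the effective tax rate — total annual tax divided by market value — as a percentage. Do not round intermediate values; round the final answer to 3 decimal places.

0.355%

Assessed value = $293,300 × 0.43 = $126,119
Taxable value = $126,119 − $69,000 = $57,119
Community College District: $57,119 × 0.00109 = $62.25971
Glenbar USD: $57,119 × 0.01715 = $979.59085
Total tax = $1,041.85056
Effective rate = $1,041.85056 ÷ $293,300 = 0.355% of market value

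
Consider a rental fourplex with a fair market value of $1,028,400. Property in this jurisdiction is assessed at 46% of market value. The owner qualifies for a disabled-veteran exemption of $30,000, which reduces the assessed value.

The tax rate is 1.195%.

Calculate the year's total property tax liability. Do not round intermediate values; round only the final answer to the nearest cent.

Assessed value = $1,028,400 × 0.46 = $473,064
Taxable value = $473,064 − $30,000 = $443,064
Tax = $443,064 × 0.01195 = $5,294.6148

$5,294.61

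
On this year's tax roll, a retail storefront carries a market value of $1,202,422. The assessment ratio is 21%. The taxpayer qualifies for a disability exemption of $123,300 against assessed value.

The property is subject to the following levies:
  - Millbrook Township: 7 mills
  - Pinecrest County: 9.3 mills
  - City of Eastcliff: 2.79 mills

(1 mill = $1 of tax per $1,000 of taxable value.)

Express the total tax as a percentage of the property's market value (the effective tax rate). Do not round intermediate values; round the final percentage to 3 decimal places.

0.205%

Assessed value = $1,202,422 × 0.21 = $252,508.62
Taxable value = $252,508.62 − $123,300 = $129,208.62
Millbrook Township: $129,208.62 × 0.007 = $904.46034
Pinecrest County: $129,208.62 × 0.0093 = $1,201.640166
City of Eastcliff: $129,208.62 × 0.00279 = $360.4920498
Total tax = $2,466.5925558
Effective rate = $2,466.5925558 ÷ $1,202,422 = 0.205% of market value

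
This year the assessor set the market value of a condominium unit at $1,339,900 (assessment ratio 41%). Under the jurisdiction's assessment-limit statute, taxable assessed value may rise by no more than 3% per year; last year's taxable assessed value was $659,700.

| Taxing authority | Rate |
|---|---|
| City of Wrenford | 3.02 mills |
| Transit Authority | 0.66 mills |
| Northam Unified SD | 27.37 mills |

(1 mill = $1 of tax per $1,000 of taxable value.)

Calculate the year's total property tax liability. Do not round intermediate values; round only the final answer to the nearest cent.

Uncapped assessed value = $1,339,900 × 0.41 = $549,359
Cap limit = $659,700 × 1.03 = $679,491
Taxable assessed value = min($549,359, $679,491) = $549,359 (cap does not bind)
City of Wrenford: $549,359 × 0.00302 = $1,659.06418
Transit Authority: $549,359 × 0.00066 = $362.57694
Northam Unified SD: $549,359 × 0.02737 = $15,035.95583
Total = $17,057.59695

$17,057.60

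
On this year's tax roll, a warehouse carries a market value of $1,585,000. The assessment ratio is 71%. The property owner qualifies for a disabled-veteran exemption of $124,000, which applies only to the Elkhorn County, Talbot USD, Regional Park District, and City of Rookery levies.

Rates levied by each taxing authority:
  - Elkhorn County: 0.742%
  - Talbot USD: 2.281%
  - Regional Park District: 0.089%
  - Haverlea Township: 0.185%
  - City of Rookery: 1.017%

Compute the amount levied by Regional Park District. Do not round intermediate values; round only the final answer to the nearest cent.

Assessed value = $1,585,000 × 0.71 = $1,125,350
Regional Park District taxable value = $1,125,350 − $124,000 = $1,001,350
Regional Park District levy = $1,001,350 × 0.00089 = $891.2015

$891.20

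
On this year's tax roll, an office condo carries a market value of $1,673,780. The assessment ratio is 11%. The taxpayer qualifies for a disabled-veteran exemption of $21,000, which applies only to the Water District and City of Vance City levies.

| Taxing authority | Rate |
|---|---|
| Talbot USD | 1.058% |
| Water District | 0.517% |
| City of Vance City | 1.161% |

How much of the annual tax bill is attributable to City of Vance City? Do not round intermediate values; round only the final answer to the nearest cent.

$1,893.77

Assessed value = $1,673,780 × 0.11 = $184,115.8
City of Vance City taxable value = $184,115.8 − $21,000 = $163,115.8
City of Vance City levy = $163,115.8 × 0.01161 = $1,893.774438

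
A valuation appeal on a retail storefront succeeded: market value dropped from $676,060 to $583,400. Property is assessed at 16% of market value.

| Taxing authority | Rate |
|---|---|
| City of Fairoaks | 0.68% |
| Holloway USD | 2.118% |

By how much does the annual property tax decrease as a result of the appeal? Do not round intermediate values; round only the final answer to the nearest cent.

$414.82

Old assessed value = $676,060 × 0.16 = $108,169.6
New assessed value = $583,400 × 0.16 = $93,344
Combined rate = 0.0068 + 0.02118 = 0.02798
Old tax = $108,169.6 × 0.02798 = $3,026.585408
New tax = $93,344 × 0.02798 = $2,611.76512
Reduction = $3,026.585408 − $2,611.76512 = $414.820288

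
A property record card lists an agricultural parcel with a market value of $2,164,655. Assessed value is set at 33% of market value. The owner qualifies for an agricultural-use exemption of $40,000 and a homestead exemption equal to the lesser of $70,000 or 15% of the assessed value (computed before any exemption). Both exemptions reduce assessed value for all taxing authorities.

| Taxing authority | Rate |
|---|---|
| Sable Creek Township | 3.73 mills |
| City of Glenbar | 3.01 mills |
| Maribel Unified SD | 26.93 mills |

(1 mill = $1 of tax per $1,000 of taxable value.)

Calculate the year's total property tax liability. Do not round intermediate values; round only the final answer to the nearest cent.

$20,348.00

Assessed value = $2,164,655 × 0.33 = $714,336.15
Homestead exemption = min($70,000, 15% × $714,336.15) = min($70,000, $107,150.4225) = $70,000 (dollar cap binds)
Taxable value = $714,336.15 − $40,000 − $70,000 = $604,336.15
Sable Creek Township: $604,336.15 × 0.00373 = $2,254.1738395
City of Glenbar: $604,336.15 × 0.00301 = $1,819.0518115
Maribel Unified SD: $604,336.15 × 0.02693 = $16,274.7725195
Total = $20,347.9981705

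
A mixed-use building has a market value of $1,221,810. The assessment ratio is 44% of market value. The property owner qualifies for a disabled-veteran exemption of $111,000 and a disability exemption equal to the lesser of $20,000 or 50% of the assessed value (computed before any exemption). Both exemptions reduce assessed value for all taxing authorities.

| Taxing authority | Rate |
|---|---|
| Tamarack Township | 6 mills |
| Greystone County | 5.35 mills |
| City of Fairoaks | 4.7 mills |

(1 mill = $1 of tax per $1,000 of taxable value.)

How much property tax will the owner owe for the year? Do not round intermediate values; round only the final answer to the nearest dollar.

Assessed value = $1,221,810 × 0.44 = $537,596.4
Disability exemption = min($20,000, 50% × $537,596.4) = min($20,000, $268,798.2) = $20,000 (dollar cap binds)
Taxable value = $537,596.4 − $111,000 − $20,000 = $406,596.4
Tamarack Township: $406,596.4 × 0.006 = $2,439.5784
Greystone County: $406,596.4 × 0.00535 = $2,175.29074
City of Fairoaks: $406,596.4 × 0.0047 = $1,911.00308
Total = $6,525.87222

$6,526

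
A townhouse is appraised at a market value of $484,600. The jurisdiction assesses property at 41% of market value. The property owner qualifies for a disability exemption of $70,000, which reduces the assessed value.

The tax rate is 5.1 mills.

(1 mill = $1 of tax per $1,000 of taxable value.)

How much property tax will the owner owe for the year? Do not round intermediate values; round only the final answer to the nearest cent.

Assessed value = $484,600 × 0.41 = $198,686
Taxable value = $198,686 − $70,000 = $128,686
Tax = $128,686 × 0.0051 = $656.2986

$656.30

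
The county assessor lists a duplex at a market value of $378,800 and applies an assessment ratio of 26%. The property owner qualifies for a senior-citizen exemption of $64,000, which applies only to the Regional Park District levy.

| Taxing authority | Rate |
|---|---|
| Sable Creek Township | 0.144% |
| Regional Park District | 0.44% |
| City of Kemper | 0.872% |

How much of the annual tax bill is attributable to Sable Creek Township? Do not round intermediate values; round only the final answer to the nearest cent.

Assessed value = $378,800 × 0.26 = $98,488
Sable Creek Township taxable value = $98,488 (exemption does not apply)
Sable Creek Township levy = $98,488 × 0.00144 = $141.82272

$141.82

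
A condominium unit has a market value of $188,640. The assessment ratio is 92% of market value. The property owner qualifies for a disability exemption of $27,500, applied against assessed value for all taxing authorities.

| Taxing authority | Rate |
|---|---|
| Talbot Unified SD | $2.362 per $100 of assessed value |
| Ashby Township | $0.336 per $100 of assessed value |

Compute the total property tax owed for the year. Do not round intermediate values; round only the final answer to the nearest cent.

Assessed value = $188,640 × 0.92 = $173,548.8
Taxable value = $173,548.8 − $27,500 = $146,048.8
Talbot Unified SD: $146,048.8 × 0.02362 = $3,449.672656
Ashby Township: $146,048.8 × 0.00336 = $490.723968
Total = $3,449.672656 + $490.723968 = $3,940.396624

$3,940.40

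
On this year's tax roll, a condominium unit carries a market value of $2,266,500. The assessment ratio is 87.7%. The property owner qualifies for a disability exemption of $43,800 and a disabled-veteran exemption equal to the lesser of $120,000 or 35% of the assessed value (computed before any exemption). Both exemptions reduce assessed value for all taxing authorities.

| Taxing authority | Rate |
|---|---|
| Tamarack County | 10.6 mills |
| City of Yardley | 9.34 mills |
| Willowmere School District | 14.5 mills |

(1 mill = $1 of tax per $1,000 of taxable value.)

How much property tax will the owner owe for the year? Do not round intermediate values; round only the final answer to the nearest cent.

$62,815.82

Assessed value = $2,266,500 × 0.877 = $1,987,720.5
Disabled-veteran exemption = min($120,000, 35% × $1,987,720.5) = min($120,000, $695,702.175) = $120,000 (dollar cap binds)
Taxable value = $1,987,720.5 − $43,800 − $120,000 = $1,823,920.5
Tamarack County: $1,823,920.5 × 0.0106 = $19,333.5573
City of Yardley: $1,823,920.5 × 0.00934 = $17,035.41747
Willowmere School District: $1,823,920.5 × 0.0145 = $26,446.84725
Total = $62,815.82202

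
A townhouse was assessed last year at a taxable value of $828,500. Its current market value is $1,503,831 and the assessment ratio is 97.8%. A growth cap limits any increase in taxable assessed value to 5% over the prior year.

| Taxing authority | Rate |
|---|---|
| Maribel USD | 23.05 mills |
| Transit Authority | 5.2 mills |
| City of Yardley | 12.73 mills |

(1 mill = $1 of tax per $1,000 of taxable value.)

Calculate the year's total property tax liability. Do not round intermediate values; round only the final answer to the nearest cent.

$35,649.53

Uncapped assessed value = $1,503,831 × 0.978 = $1,470,746.718
Cap limit = $828,500 × 1.05 = $869,925
Taxable assessed value = min($1,470,746.718, $869,925) = $869,925 (cap binds)
Maribel USD: $869,925 × 0.02305 = $20,051.77125
Transit Authority: $869,925 × 0.0052 = $4,523.61
City of Yardley: $869,925 × 0.01273 = $11,074.14525
Total = $35,649.5265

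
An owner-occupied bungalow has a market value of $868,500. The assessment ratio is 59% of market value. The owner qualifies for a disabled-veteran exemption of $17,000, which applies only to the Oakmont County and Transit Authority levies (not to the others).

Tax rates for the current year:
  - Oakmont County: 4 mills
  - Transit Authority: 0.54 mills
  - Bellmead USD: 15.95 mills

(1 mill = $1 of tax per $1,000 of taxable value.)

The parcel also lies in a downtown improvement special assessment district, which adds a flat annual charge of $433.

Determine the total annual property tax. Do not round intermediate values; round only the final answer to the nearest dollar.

Assessed value = $868,500 × 0.59 = $512,415
Oakmont County: ($512,415 − $17,000) × 0.004 = $495,415 × 0.004 = $1,981.66
Transit Authority: ($512,415 − $17,000) × 0.00054 = $495,415 × 0.00054 = $267.5241
Bellmead USD: $512,415 × 0.01595 = $8,173.01925
Levies subtotal = $10,422.20335
Total = $10,422.20335 + $433 = $10,855.20335

$10,855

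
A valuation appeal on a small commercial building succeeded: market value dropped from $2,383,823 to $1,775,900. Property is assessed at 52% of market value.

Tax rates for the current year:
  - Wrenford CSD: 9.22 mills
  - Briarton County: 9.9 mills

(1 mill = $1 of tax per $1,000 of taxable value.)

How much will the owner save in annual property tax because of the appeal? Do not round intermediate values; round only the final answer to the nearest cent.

$6,044.21

Old assessed value = $2,383,823 × 0.52 = $1,239,587.96
New assessed value = $1,775,900 × 0.52 = $923,468
Combined rate = 0.00922 + 0.0099 = 0.01912
Old tax = $1,239,587.96 × 0.01912 = $23,700.9217952
New tax = $923,468 × 0.01912 = $17,656.70816
Reduction = $23,700.9217952 − $17,656.70816 = $6,044.2136352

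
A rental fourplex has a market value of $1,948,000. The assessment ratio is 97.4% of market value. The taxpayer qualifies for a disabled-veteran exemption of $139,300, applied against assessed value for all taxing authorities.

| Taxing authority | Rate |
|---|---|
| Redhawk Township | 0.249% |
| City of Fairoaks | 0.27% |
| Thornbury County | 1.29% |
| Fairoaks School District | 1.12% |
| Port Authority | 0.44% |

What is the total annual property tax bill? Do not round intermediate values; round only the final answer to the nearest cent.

Assessed value = $1,948,000 × 0.974 = $1,897,352
Taxable value = $1,897,352 − $139,300 = $1,758,052
Redhawk Township: $1,758,052 × 0.00249 = $4,377.54948
City of Fairoaks: $1,758,052 × 0.0027 = $4,746.7404
Thornbury County: $1,758,052 × 0.0129 = $22,678.8708
Fairoaks School District: $1,758,052 × 0.0112 = $19,690.1824
Port Authority: $1,758,052 × 0.0044 = $7,735.4288
Total = $4,377.54948 + $4,746.7404 + $22,678.8708 + $19,690.1824 + $7,735.4288 = $59,228.77188

$59,228.77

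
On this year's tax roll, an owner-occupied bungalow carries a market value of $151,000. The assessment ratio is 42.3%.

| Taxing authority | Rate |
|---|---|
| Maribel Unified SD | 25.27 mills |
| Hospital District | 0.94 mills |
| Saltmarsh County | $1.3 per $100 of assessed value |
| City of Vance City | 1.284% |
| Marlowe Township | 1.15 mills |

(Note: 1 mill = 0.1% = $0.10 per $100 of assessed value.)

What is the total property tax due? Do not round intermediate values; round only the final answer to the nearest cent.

Assessed value = $151,000 × 0.423 = $63,873
Maribel Unified SD: $63,873 × 0.02527 = $1,614.07071
Hospital District: $63,873 × 0.00094 = $60.04062
Saltmarsh County: $63,873 × 0.013 = $830.349
City of Vance City: $63,873 × 0.01284 = $820.12932
Marlowe Township: $63,873 × 0.00115 = $73.45395
Total = $3,398.0436

$3,398.04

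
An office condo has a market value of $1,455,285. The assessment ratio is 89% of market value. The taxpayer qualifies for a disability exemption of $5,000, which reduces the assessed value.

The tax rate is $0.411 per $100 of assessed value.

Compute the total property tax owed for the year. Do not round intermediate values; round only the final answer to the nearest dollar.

Assessed value = $1,455,285 × 0.89 = $1,295,203.65
Taxable value = $1,295,203.65 − $5,000 = $1,290,203.65
Tax = $1,290,203.65 × 0.00411 = $5,302.7370015

$5,303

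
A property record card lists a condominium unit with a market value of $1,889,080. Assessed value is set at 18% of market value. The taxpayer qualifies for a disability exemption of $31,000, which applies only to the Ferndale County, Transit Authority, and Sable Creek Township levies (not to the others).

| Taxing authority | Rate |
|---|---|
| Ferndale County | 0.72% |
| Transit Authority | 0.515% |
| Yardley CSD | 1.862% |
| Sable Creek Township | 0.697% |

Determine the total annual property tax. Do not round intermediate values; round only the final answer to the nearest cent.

Assessed value = $1,889,080 × 0.18 = $340,034.4
Ferndale County: ($340,034.4 − $31,000) × 0.0072 = $309,034.4 × 0.0072 = $2,225.04768
Transit Authority: ($340,034.4 − $31,000) × 0.00515 = $309,034.4 × 0.00515 = $1,591.52716
Yardley CSD: $340,034.4 × 0.01862 = $6,331.440528
Sable Creek Township: ($340,034.4 − $31,000) × 0.00697 = $309,034.4 × 0.00697 = $2,153.969768
Total = $12,301.985136

$12,301.99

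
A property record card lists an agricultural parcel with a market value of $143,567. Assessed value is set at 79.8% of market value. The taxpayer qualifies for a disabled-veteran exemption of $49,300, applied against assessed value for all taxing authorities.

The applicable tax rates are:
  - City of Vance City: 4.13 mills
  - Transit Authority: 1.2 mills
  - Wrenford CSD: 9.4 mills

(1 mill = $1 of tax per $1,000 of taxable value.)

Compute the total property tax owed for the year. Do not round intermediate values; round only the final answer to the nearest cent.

Assessed value = $143,567 × 0.798 = $114,566.466
Taxable value = $114,566.466 − $49,300 = $65,266.466
City of Vance City: $65,266.466 × 0.00413 = $269.55050458
Transit Authority: $65,266.466 × 0.0012 = $78.3197592
Wrenford CSD: $65,266.466 × 0.0094 = $613.5047804
Total = $269.55050458 + $78.3197592 + $613.5047804 = $961.37504418

$961.38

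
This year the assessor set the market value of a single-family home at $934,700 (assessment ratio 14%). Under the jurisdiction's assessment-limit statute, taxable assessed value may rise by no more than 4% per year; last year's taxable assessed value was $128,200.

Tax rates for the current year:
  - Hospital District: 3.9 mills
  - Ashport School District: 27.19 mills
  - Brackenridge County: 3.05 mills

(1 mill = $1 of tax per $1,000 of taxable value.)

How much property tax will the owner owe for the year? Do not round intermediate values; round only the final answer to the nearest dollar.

Uncapped assessed value = $934,700 × 0.14 = $130,858
Cap limit = $128,200 × 1.04 = $133,328
Taxable assessed value = min($130,858, $133,328) = $130,858 (cap does not bind)
Hospital District: $130,858 × 0.0039 = $510.3462
Ashport School District: $130,858 × 0.02719 = $3,558.02902
Brackenridge County: $130,858 × 0.00305 = $399.1169
Total = $4,467.49212

$4,467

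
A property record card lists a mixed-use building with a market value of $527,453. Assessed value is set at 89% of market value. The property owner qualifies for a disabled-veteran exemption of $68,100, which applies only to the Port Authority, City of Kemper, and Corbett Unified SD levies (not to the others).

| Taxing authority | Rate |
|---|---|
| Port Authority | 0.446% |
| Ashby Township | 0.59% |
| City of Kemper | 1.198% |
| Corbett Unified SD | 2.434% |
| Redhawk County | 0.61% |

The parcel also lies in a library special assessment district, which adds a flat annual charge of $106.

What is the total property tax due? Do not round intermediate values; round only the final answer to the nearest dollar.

$22,106

Assessed value = $527,453 × 0.89 = $469,433.17
Port Authority: ($469,433.17 − $68,100) × 0.00446 = $401,333.17 × 0.00446 = $1,789.9459382
Ashby Township: $469,433.17 × 0.0059 = $2,769.655703
City of Kemper: ($469,433.17 − $68,100) × 0.01198 = $401,333.17 × 0.01198 = $4,807.9713766
Corbett Unified SD: ($469,433.17 − $68,100) × 0.02434 = $401,333.17 × 0.02434 = $9,768.4493578
Redhawk County: $469,433.17 × 0.0061 = $2,863.542337
Levies subtotal = $21,999.5647126
Total = $21,999.5647126 + $106 = $22,105.5647126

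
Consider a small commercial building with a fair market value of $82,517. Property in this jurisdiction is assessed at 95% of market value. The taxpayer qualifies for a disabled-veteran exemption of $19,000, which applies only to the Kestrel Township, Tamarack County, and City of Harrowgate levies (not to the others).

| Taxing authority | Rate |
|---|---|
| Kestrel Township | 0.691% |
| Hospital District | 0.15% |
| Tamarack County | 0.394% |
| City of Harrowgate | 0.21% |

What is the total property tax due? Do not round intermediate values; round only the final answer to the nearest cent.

$886.70

Assessed value = $82,517 × 0.95 = $78,391.15
Kestrel Township: ($78,391.15 − $19,000) × 0.00691 = $59,391.15 × 0.00691 = $410.3928465
Hospital District: $78,391.15 × 0.0015 = $117.586725
Tamarack County: ($78,391.15 − $19,000) × 0.00394 = $59,391.15 × 0.00394 = $234.001131
City of Harrowgate: ($78,391.15 − $19,000) × 0.0021 = $59,391.15 × 0.0021 = $124.721415
Total = $886.7021175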